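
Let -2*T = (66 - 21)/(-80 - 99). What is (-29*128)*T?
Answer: -83520/179 ≈ -466.59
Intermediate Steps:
T = 45/358 (T = -(66 - 21)/(2*(-80 - 99)) = -45/(2*(-179)) = -45*(-1)/(2*179) = -1/2*(-45/179) = 45/358 ≈ 0.12570)
(-29*128)*T = -29*128*(45/358) = -3712*45/358 = -83520/179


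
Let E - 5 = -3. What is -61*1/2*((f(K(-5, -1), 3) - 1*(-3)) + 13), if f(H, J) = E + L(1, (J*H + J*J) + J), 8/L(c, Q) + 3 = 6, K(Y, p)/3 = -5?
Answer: -1891/3 ≈ -630.33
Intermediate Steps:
E = 2 (E = 5 - 3 = 2)
K(Y, p) = -15 (K(Y, p) = 3*(-5) = -15)
L(c, Q) = 8/3 (L(c, Q) = 8/(-3 + 6) = 8/3)
f(H, J) = 14/3 (f(H, J) = 2 + 8/3 = 14/3)
-61*1/2*((f(K(-5, -1), 3) - 1*(-3)) + 13) = -61*1/2*((14/3 - 1*(-3)) + 13) = -61*1*(½)*((14/3 + 3) + 13) = -61*(23/3 + 13)/2 = -61*62/(2*3) = -61*31/3 = -1891/3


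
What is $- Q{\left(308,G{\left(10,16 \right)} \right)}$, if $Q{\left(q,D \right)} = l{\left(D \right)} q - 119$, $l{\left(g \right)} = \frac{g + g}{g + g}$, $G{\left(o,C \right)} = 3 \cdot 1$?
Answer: $-189$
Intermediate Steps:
$G{\left(o,C \right)} = 3$
$l{\left(g \right)} = 1$ ($l{\left(g \right)} = \frac{2 g}{2 g} = 2 g \frac{1}{2 g} = 1$)
$Q{\left(q,D \right)} = -119 + q$ ($Q{\left(q,D \right)} = 1 q - 119 = q - 119 = -119 + q$)
$- Q{\left(308,G{\left(10,16 \right)} \right)} = - (-119 + 308) = \left(-1\right) 189 = -189$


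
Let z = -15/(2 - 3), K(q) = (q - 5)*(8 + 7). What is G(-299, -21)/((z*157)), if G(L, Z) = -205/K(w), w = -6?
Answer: 41/77715 ≈ 0.00052757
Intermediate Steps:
K(q) = -75 + 15*q (K(q) = (-5 + q)*15 = -75 + 15*q)
G(L, Z) = 41/33 (G(L, Z) = -205/(-75 + 15*(-6)) = -205/(-75 - 90) = -205/(-165) = -205*(-1/165) = 41/33)
z = 15 (z = -15/(-1) = -1*(-15) = 15)
G(-299, -21)/((z*157)) = 41/(33*((15*157))) = (41/33)/2355 = (41/33)*(1/2355) = 41/77715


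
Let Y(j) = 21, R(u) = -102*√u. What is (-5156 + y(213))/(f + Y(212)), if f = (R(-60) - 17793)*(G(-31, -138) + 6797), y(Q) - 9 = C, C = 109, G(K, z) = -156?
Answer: 24804444379/582920598279696 - 284387543*I*√15/582920598279696 ≈ 4.2552e-5 - 1.8895e-6*I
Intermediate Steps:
y(Q) = 118 (y(Q) = 9 + 109 = 118)
f = -118163313 - 1354764*I*√15 (f = (-204*I*√15 - 17793)*(-156 + 6797) = (-204*I*√15 - 17793)*6641 = (-17793 - 204*I*√15)*6641 = -118163313 - 1354764*I*√15 ≈ -1.1816e+8 - 5.247e+6*I)
(-5156 + y(213))/(f + Y(212)) = (-5156 + 118)/((-118163313 - 1354764*I*√15) + 21) = -5038/(-118163292 - 1354764*I*√15)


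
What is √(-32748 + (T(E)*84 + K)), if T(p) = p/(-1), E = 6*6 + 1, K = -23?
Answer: I*√35879 ≈ 189.42*I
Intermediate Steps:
E = 37 (E = 36 + 1 = 37)
T(p) = -p (T(p) = p*(-1) = -p)
√(-32748 + (T(E)*84 + K)) = √(-32748 + (-1*37*84 - 23)) = √(-32748 + (-37*84 - 23)) = √(-32748 + (-3108 - 23)) = √(-32748 - 3131) = √(-35879) = I*√35879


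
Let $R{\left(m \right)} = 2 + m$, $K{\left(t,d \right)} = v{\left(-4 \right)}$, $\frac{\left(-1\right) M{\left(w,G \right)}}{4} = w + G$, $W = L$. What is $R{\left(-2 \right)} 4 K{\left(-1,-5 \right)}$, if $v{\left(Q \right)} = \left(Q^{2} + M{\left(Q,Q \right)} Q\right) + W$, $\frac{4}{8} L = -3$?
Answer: $0$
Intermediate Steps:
$L = -6$ ($L = 2 \left(-3\right) = -6$)
$W = -6$
$M{\left(w,G \right)} = - 4 G - 4 w$ ($M{\left(w,G \right)} = - 4 \left(w + G\right) = - 4 \left(G + w\right) = - 4 G - 4 w$)
$v{\left(Q \right)} = -6 - 7 Q^{2}$ ($v{\left(Q \right)} = \left(Q^{2} + \left(- 4 Q - 4 Q\right) Q\right) - 6 = \left(Q^{2} + - 8 Q Q\right) - 6 = \left(Q^{2} - 8 Q^{2}\right) - 6 = - 7 Q^{2} - 6 = -6 - 7 Q^{2}$)
$K{\left(t,d \right)} = -118$ ($K{\left(t,d \right)} = -6 - 7 \left(-4\right)^{2} = -6 - 112 = -118$)
$R{\left(-2 \right)} 4 K{\left(-1,-5 \right)} = \left(2 - 2\right) 4 \left(-118\right) = 0 \cdot 4 \left(-118\right) = 0 \left(-118\right) = 0$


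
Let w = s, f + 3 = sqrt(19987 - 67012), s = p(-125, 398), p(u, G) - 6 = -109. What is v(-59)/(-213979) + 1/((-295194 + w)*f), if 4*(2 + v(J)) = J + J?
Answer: 72917352254/495325689665157 + 5*I*sqrt(209)/4629666366 ≈ 0.00014721 + 1.5613e-8*I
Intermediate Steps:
p(u, G) = -103 (p(u, G) = 6 - 109 = -103)
s = -103
v(J) = -2 + J/2 (v(J) = -2 + (J + J)/4 = -2 + (2*J)/4 = -2 + J/2)
f = -3 + 15*I*sqrt(209) (f = -3 + sqrt(19987 - 67012) = -3 + sqrt(-47025) = -3 + 15*I*sqrt(209) ≈ -3.0 + 216.85*I)
w = -103
v(-59)/(-213979) + 1/((-295194 + w)*f) = (-2 + (1/2)*(-59))/(-213979) + 1/((-295194 - 103)*(-3 + 15*I*sqrt(209))) = (-2 - 59/2)*(-1/213979) + 1/((-295297)*(-3 + 15*I*sqrt(209))) = -63/2*(-1/213979) - 1/(295297*(-3 + 15*I*sqrt(209))) = 63/427958 - 1/(295297*(-3 + 15*I*sqrt(209)))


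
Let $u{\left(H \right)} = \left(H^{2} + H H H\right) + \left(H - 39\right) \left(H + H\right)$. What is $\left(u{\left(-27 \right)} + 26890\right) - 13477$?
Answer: $-1977$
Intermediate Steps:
$u{\left(H \right)} = H^{2} + H^{3} + 2 H \left(-39 + H\right)$ ($u{\left(H \right)} = \left(H^{2} + H^{2} H\right) + \left(-39 + H\right) 2 H = \left(H^{2} + H^{3}\right) + 2 H \left(-39 + H\right) = H^{2} + H^{3} + 2 H \left(-39 + H\right)$)
$\left(u{\left(-27 \right)} + 26890\right) - 13477 = \left(- 27 \left(-78 + \left(-27\right)^{2} + 3 \left(-27\right)\right) + 26890\right) - 13477 = \left(- 27 \left(-78 + 729 - 81\right) + 26890\right) - 13477 = \left(\left(-27\right) 570 + 26890\right) - 13477 = \left(-15390 + 26890\right) - 13477 = 11500 - 13477 = -1977$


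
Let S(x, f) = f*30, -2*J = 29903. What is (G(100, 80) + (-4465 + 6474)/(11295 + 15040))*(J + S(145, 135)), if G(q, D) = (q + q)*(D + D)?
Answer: -18373867962227/52670 ≈ -3.4885e+8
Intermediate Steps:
J = -29903/2 (J = -½*29903 = -29903/2 ≈ -14952.)
S(x, f) = 30*f
G(q, D) = 4*D*q (G(q, D) = (2*q)*(2*D) = 4*D*q)
(G(100, 80) + (-4465 + 6474)/(11295 + 15040))*(J + S(145, 135)) = (4*80*100 + (-4465 + 6474)/(11295 + 15040))*(-29903/2 + 30*135) = (32000 + 2009/26335)*(-29903/2 + 4050) = (32000 + 2009*(1/26335))*(-21803/2) = (32000 + 2009/26335)*(-21803/2) = (842722009/26335)*(-21803/2) = -18373867962227/52670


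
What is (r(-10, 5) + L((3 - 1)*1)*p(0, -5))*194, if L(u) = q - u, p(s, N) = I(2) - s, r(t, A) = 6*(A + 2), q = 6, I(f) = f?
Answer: 9700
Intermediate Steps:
r(t, A) = 12 + 6*A (r(t, A) = 6*(2 + A) = 12 + 6*A)
p(s, N) = 2 - s
L(u) = 6 - u
(r(-10, 5) + L((3 - 1)*1)*p(0, -5))*194 = ((12 + 6*5) + (6 - (3 - 1))*(2 - 1*0))*194 = ((12 + 30) + (6 - 2)*(2 + 0))*194 = (42 + (6 - 1*2)*2)*194 = (42 + (6 - 2)*2)*194 = (42 + 4*2)*194 = (42 + 8)*194 = 50*194 = 9700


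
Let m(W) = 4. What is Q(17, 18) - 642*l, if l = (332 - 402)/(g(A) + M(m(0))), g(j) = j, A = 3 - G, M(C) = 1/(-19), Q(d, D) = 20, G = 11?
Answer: -283600/51 ≈ -5560.8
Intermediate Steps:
M(C) = -1/19
A = -8 (A = 3 - 1*11 = 3 - 11 = -8)
l = 1330/153 (l = (332 - 402)/(-8 - 1/19) = -70/(-153/19) = -70*(-19/153) = 1330/153 ≈ 8.6928)
Q(17, 18) - 642*l = 20 - 642*1330/153 = 20 - 284620/51 = -283600/51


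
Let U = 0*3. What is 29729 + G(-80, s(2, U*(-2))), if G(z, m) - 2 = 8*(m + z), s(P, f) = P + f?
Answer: 29107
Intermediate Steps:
U = 0
G(z, m) = 2 + 8*m + 8*z (G(z, m) = 2 + 8*(m + z) = 2 + (8*m + 8*z) = 2 + 8*m + 8*z)
29729 + G(-80, s(2, U*(-2))) = 29729 + (2 + 8*(2 + 0*(-2)) + 8*(-80)) = 29729 + (2 + 8*(2 + 0) - 640) = 29729 + (2 + 8*2 - 640) = 29729 + (2 + 16 - 640) = 29729 - 622 = 29107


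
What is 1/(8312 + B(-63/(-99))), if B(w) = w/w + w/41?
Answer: 451/3749170 ≈ 0.00012029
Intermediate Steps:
B(w) = 1 + w/41 (B(w) = 1 + w*(1/41) = 1 + w/41)
1/(8312 + B(-63/(-99))) = 1/(8312 + (1 + (-63/(-99))/41)) = 1/(8312 + (1 + (-63*(-1/99))/41)) = 1/(8312 + (1 + (1/41)*(7/11))) = 1/(8312 + (1 + 7/451)) = 1/(8312 + 458/451) = 1/(3749170/451) = 451/3749170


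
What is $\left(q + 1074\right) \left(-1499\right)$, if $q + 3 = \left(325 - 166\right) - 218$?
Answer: $-1516988$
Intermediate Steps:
$q = -62$ ($q = -3 + \left(\left(325 - 166\right) - 218\right) = -3 + \left(159 - 218\right) = -3 - 59 = -62$)
$\left(q + 1074\right) \left(-1499\right) = \left(-62 + 1074\right) \left(-1499\right) = 1012 \left(-1499\right) = -1516988$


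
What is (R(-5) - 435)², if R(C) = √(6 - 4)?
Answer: (435 - √2)² ≈ 1.8800e+5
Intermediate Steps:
R(C) = √2
(R(-5) - 435)² = (√2 - 435)² = (-435 + √2)²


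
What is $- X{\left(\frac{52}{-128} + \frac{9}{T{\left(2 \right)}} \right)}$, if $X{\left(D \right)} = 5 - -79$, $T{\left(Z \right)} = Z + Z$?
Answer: $-84$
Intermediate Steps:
$T{\left(Z \right)} = 2 Z$
$X{\left(D \right)} = 84$ ($X{\left(D \right)} = 5 + 79 = 84$)
$- X{\left(\frac{52}{-128} + \frac{9}{T{\left(2 \right)}} \right)} = \left(-1\right) 84 = -84$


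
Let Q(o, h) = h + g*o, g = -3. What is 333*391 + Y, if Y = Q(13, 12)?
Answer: 130176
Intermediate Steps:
Q(o, h) = h - 3*o
Y = -27 (Y = 12 - 3*13 = 12 - 39 = -27)
333*391 + Y = 333*391 - 27 = 130203 - 27 = 130176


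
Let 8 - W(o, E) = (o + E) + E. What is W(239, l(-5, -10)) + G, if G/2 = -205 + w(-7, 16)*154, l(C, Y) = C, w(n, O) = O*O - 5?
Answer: 76677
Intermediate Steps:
w(n, O) = -5 + O² (w(n, O) = O² - 5 = -5 + O²)
W(o, E) = 8 - o - 2*E (W(o, E) = 8 - ((o + E) + E) = 8 - ((E + o) + E) = 8 - (o + 2*E) = 8 + (-o - 2*E) = 8 - o - 2*E)
G = 76898 (G = 2*(-205 + (-5 + 16²)*154) = 2*(-205 + (-5 + 256)*154) = 2*(-205 + 251*154) = 2*(-205 + 38654) = 2*38449 = 76898)
W(239, l(-5, -10)) + G = (8 - 1*239 - 2*(-5)) + 76898 = (8 - 239 + 10) + 76898 = -221 + 76898 = 76677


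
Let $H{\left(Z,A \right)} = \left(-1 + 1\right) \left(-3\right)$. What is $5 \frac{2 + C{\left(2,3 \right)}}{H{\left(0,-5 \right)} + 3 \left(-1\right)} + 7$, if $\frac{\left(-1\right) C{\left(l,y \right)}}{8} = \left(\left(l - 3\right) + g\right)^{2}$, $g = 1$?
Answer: $\frac{11}{3} \approx 3.6667$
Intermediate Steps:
$H{\left(Z,A \right)} = 0$ ($H{\left(Z,A \right)} = 0 \left(-3\right) = 0$)
$C{\left(l,y \right)} = - 8 \left(-2 + l\right)^{2}$ ($C{\left(l,y \right)} = - 8 \left(\left(l - 3\right) + 1\right)^{2} = - 8 \left(\left(-3 + l\right) + 1\right)^{2} = - 8 \left(-2 + l\right)^{2}$)
$5 \frac{2 + C{\left(2,3 \right)}}{H{\left(0,-5 \right)} + 3 \left(-1\right)} + 7 = 5 \frac{2 - 8 \left(-2 + 2\right)^{2}}{0 + 3 \left(-1\right)} + 7 = 5 \frac{2 - 8 \cdot 0^{2}}{0 - 3} + 7 = 5 \frac{2 - 0}{-3} + 7 = 5 \left(2 + 0\right) \left(- \frac{1}{3}\right) + 7 = 5 \cdot 2 \left(- \frac{1}{3}\right) + 7 = 5 \left(- \frac{2}{3}\right) + 7 = - \frac{10}{3} + 7 = \frac{11}{3}$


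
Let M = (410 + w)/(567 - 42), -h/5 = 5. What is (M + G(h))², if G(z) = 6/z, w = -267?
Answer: 289/275625 ≈ 0.0010485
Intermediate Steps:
h = -25 (h = -5*5 = -25)
M = 143/525 (M = (410 - 267)/(567 - 42) = 143/525 ≈ 0.27238)
(M + G(h))² = (143/525 + 6/(-25))² = (143/525 + 6*(-1/25))² = (143/525 - 6/25)² = (17/525)² = 289/275625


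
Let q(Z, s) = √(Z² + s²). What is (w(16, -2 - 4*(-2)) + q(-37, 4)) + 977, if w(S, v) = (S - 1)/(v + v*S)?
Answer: 33223/34 + √1385 ≈ 1014.4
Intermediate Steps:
w(S, v) = (-1 + S)/(v + S*v)
(w(16, -2 - 4*(-2)) + q(-37, 4)) + 977 = ((-1 + 16)/((-2 - 4*(-2))*(1 + 16)) + √((-37)² + 4²)) + 977 = (15/((-2 + 8)*17) + √(1369 + 16)) + 977 = ((1/17)*15/6 + √1385) + 977 = ((⅙)*(1/17)*15 + √1385) + 977 = (5/34 + √1385) + 977 = 33223/34 + √1385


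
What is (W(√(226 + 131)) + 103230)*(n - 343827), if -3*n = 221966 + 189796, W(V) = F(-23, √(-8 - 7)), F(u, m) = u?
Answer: -49650926767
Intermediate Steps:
W(V) = -23
n = -137254 (n = -(221966 + 189796)/3 = -⅓*411762 = -137254)
(W(√(226 + 131)) + 103230)*(n - 343827) = (-23 + 103230)*(-137254 - 343827) = 103207*(-481081) = -49650926767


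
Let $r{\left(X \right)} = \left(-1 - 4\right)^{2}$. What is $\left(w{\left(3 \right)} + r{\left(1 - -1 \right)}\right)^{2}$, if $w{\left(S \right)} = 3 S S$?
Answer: $2704$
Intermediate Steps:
$r{\left(X \right)} = 25$ ($r{\left(X \right)} = \left(-5\right)^{2} = 25$)
$w{\left(S \right)} = 3 S^{2}$
$\left(w{\left(3 \right)} + r{\left(1 - -1 \right)}\right)^{2} = \left(3 \cdot 3^{2} + 25\right)^{2} = \left(3 \cdot 9 + 25\right)^{2} = \left(27 + 25\right)^{2} = 52^{2} = 2704$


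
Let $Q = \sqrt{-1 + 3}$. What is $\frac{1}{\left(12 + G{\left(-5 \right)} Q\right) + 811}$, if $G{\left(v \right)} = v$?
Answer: $\frac{823}{677279} + \frac{5 \sqrt{2}}{677279} \approx 0.0012256$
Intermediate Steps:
$Q = \sqrt{2} \approx 1.4142$
$\frac{1}{\left(12 + G{\left(-5 \right)} Q\right) + 811} = \frac{1}{\left(12 - 5 \sqrt{2}\right) + 811} = \frac{1}{823 - 5 \sqrt{2}}$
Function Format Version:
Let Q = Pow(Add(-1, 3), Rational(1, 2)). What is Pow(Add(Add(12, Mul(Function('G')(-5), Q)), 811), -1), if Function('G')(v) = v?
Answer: Add(Rational(823, 677279), Mul(Rational(5, 677279), Pow(2, Rational(1, 2)))) ≈ 0.0012256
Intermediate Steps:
Q = Pow(2, Rational(1, 2)) ≈ 1.4142
Pow(Add(Add(12, Mul(Function('G')(-5), Q)), 811), -1) = Pow(Add(Add(12, Mul(-5, Pow(2, Rational(1, 2)))), 811), -1) = Pow(Add(823, Mul(-5, Pow(2, Rational(1, 2)))), -1)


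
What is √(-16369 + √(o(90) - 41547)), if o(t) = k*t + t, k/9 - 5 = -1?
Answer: √(-16369 + I*√38217) ≈ 0.764 + 127.94*I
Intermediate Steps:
k = 36 (k = 45 + 9*(-1) = 45 - 9 = 36)
o(t) = 37*t (o(t) = 36*t + t = 37*t)
√(-16369 + √(o(90) - 41547)) = √(-16369 + √(37*90 - 41547)) = √(-16369 + √(3330 - 41547)) = √(-16369 + √(-38217)) = √(-16369 + I*√38217)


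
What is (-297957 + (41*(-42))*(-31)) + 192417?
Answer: -52158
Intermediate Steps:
(-297957 + (41*(-42))*(-31)) + 192417 = (-297957 - 1722*(-31)) + 192417 = (-297957 + 53382) + 192417 = -244575 + 192417 = -52158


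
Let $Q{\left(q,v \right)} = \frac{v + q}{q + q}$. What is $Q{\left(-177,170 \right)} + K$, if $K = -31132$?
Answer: $- \frac{11020721}{354} \approx -31132.0$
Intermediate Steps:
$Q{\left(q,v \right)} = \frac{q + v}{2 q}$
$Q{\left(-177,170 \right)} + K = \frac{-177 + 170}{2 \left(-177\right)} - 31132 = \frac{1}{2} \left(- \frac{1}{177}\right) \left(-7\right) - 31132 = \frac{7}{354} - 31132 = - \frac{11020721}{354}$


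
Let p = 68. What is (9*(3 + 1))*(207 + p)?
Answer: 9900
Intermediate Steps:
(9*(3 + 1))*(207 + p) = (9*(3 + 1))*(207 + 68) = (9*4)*275 = 36*275 = 9900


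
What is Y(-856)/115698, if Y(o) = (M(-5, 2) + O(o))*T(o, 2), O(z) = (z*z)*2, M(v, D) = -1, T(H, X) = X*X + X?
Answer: 1465471/19283 ≈ 75.998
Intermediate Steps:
T(H, X) = X + X**2 (T(H, X) = X**2 + X = X + X**2)
O(z) = 2*z**2 (O(z) = z**2*2 = 2*z**2)
Y(o) = -6 + 12*o**2 (Y(o) = (-1 + 2*o**2)*(2*(1 + 2)) = (-1 + 2*o**2)*(2*3) = (-1 + 2*o**2)*6 = -6 + 12*o**2)
Y(-856)/115698 = (-6 + 12*(-856)**2)/115698 = (-6 + 12*732736)*(1/115698) = (-6 + 8792832)*(1/115698) = 8792826*(1/115698) = 1465471/19283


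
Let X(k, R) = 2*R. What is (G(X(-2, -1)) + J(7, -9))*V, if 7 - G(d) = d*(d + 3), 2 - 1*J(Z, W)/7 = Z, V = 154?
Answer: -4004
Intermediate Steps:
J(Z, W) = 14 - 7*Z
G(d) = 7 - d*(3 + d) (G(d) = 7 - d*(d + 3) = 7 - d*(3 + d))
(G(X(-2, -1)) + J(7, -9))*V = ((7 - (2*(-1))**2 - 6*(-1)) + (14 - 7*7))*154 = ((7 - 1*(-2)**2 - 3*(-2)) + (14 - 49))*154 = ((7 - 1*4 + 6) - 35)*154 = ((7 - 4 + 6) - 35)*154 = (9 - 35)*154 = -26*154 = -4004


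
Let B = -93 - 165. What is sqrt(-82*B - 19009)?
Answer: sqrt(2147) ≈ 46.336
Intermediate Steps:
B = -258
sqrt(-82*B - 19009) = sqrt(-82*(-258) - 19009) = sqrt(21156 - 19009) = sqrt(2147)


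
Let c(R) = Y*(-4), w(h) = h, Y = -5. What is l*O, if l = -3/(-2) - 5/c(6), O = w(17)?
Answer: 85/4 ≈ 21.250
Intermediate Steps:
O = 17
c(R) = 20 (c(R) = -5*(-4) = 20)
l = 5/4 (l = -3/(-2) - 5/20 = -3*(-½) - 5*1/20 = 3/2 - ¼ = 5/4 ≈ 1.2500)
l*O = (5/4)*17 = 85/4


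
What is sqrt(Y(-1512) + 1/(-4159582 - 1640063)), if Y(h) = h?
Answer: I*sqrt(43845316205)/5385 ≈ 38.884*I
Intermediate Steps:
sqrt(Y(-1512) + 1/(-4159582 - 1640063)) = sqrt(-1512 + 1/(-4159582 - 1640063)) = sqrt(-1512 + 1/(-5799645)) = sqrt(-1512 - 1/5799645) = sqrt(-8769063241/5799645) = I*sqrt(43845316205)/5385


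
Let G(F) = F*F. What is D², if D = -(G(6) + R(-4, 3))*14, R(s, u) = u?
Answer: 298116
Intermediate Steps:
G(F) = F²
D = -546 (D = -(6² + 3)*14 = -(36 + 3)*14 = -39*14 = -1*546 = -546)
D² = (-546)² = 298116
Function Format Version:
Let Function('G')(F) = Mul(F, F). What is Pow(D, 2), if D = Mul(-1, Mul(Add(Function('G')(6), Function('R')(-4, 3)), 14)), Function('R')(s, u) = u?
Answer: 298116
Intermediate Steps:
Function('G')(F) = Pow(F, 2)
D = -546 (D = Mul(-1, Mul(Add(Pow(6, 2), 3), 14)) = Mul(-1, Mul(Add(36, 3), 14)) = Mul(-1, Mul(39, 14)) = Mul(-1, 546) = -546)
Pow(D, 2) = Pow(-546, 2) = 298116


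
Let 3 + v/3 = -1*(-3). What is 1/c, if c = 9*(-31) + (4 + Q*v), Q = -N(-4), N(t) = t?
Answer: -1/275 ≈ -0.0036364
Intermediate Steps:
v = 0 (v = -9 + 3*(-1*(-3)) = -9 + 3*3 = -9 + 9 = 0)
Q = 4 (Q = -1*(-4) = 4)
c = -275 (c = 9*(-31) + (4 + 4*0) = -279 + (4 + 0) = -279 + 4 = -275)
1/c = 1/(-275) = -1/275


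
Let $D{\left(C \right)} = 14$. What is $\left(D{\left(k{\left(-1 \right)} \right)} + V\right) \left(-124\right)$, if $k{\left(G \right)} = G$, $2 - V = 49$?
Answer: $4092$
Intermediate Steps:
$V = -47$ ($V = 2 - 49 = -47$)
$\left(D{\left(k{\left(-1 \right)} \right)} + V\right) \left(-124\right) = \left(14 - 47\right) \left(-124\right) = \left(-33\right) \left(-124\right) = 4092$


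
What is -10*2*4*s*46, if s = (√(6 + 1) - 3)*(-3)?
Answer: -33120 + 11040*√7 ≈ -3910.9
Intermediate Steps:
s = 9 - 3*√7 (s = (√7 - 3)*(-3) = (-3 + √7)*(-3) = 9 - 3*√7 ≈ 1.0627)
-10*2*4*s*46 = -10*2*4*(9 - 3*√7)*46 = -80*(9 - 3*√7)*46 = -10*(72 - 24*√7)*46 = (-720 + 240*√7)*46 = -33120 + 11040*√7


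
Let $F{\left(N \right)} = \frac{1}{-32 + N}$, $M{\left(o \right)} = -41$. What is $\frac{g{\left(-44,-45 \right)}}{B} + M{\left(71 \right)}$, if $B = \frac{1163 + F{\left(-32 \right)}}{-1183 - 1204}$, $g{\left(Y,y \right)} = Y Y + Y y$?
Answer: $- \frac{2770927}{343} \approx -8078.5$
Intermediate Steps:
$g{\left(Y,y \right)} = Y^{2} + Y y$
$B = - \frac{343}{704}$ ($B = \frac{1163 + \frac{1}{-32 - 32}}{-1183 - 1204} = \frac{1163 + \frac{1}{-64}}{-2387} = \left(1163 - \frac{1}{64}\right) \left(- \frac{1}{2387}\right) = \frac{74431}{64} \left(- \frac{1}{2387}\right) = - \frac{343}{704} \approx -0.48722$)
$\frac{g{\left(-44,-45 \right)}}{B} + M{\left(71 \right)} = \frac{\left(-44\right) \left(-44 - 45\right)}{- \frac{343}{704}} - 41 = \left(-44\right) \left(-89\right) \left(- \frac{704}{343}\right) - 41 = 3916 \left(- \frac{704}{343}\right) - 41 = - \frac{2756864}{343} - 41 = - \frac{2770927}{343}$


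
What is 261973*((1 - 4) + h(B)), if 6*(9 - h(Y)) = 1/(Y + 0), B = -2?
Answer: 19124029/12 ≈ 1.5937e+6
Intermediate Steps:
h(Y) = 9 - 1/(6*Y) (h(Y) = 9 - 1/(6*(Y + 0)) = 9 - 1/(6*Y))
261973*((1 - 4) + h(B)) = 261973*((1 - 4) + (9 - ⅙/(-2))) = 261973*(-3 + (9 - ⅙*(-½))) = 261973*(-3 + (9 + 1/12)) = 261973*(-3 + 109/12) = 261973*(73/12) = 19124029/12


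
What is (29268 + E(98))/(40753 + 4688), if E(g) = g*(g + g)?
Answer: 48476/45441 ≈ 1.0668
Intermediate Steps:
E(g) = 2*g² (E(g) = g*(2*g) = 2*g²)
(29268 + E(98))/(40753 + 4688) = (29268 + 2*98²)/(40753 + 4688) = (29268 + 2*9604)/45441 = (29268 + 19208)*(1/45441) = 48476*(1/45441) = 48476/45441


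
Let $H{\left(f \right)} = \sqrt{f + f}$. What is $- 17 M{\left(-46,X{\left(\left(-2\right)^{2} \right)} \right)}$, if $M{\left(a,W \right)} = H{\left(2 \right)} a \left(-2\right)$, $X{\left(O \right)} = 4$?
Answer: $-3128$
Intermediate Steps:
$H{\left(f \right)} = \sqrt{2} \sqrt{f}$ ($H{\left(f \right)} = \sqrt{2 f} = \sqrt{2} \sqrt{f}$)
$M{\left(a,W \right)} = - 4 a$ ($M{\left(a,W \right)} = \sqrt{2} \sqrt{2} a \left(-2\right) = 2 a \left(-2\right) = - 4 a$)
$- 17 M{\left(-46,X{\left(\left(-2\right)^{2} \right)} \right)} = - 17 \left(\left(-4\right) \left(-46\right)\right) = \left(-17\right) 184 = -3128$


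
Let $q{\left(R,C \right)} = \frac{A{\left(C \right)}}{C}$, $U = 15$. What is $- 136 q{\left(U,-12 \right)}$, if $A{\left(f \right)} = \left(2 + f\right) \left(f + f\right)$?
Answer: $2720$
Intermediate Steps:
$A{\left(f \right)} = 2 f \left(2 + f\right)$ ($A{\left(f \right)} = \left(2 + f\right) 2 f = 2 f \left(2 + f\right)$)
$q{\left(R,C \right)} = 4 + 2 C$ ($q{\left(R,C \right)} = \frac{2 C \left(2 + C\right)}{C} = 4 + 2 C$)
$- 136 q{\left(U,-12 \right)} = - 136 \left(4 + 2 \left(-12\right)\right) = - 136 \left(4 - 24\right) = \left(-136\right) \left(-20\right) = 2720$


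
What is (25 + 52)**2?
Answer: 5929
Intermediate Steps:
(25 + 52)**2 = 77**2 = 5929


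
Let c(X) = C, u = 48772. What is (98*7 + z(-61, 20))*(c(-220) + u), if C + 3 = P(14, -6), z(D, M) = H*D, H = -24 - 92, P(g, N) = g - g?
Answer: 378544978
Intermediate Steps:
P(g, N) = 0
H = -116
z(D, M) = -116*D
C = -3 (C = -3 + 0 = -3)
c(X) = -3
(98*7 + z(-61, 20))*(c(-220) + u) = (98*7 - 116*(-61))*(-3 + 48772) = (686 + 7076)*48769 = 7762*48769 = 378544978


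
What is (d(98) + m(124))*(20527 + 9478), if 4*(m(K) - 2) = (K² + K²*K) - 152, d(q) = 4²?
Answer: 14416802400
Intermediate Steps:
d(q) = 16
m(K) = -36 + K²/4 + K³/4 (m(K) = 2 + ((K² + K²*K) - 152)/4 = 2 + ((K² + K³) - 152)/4 = 2 + (-152 + K² + K³)/4 = 2 + (-38 + K²/4 + K³/4) = -36 + K²/4 + K³/4)
(d(98) + m(124))*(20527 + 9478) = (16 + (-36 + (¼)*124² + (¼)*124³))*(20527 + 9478) = (16 + (-36 + (¼)*15376 + (¼)*1906624))*30005 = (16 + (-36 + 3844 + 476656))*30005 = (16 + 480464)*30005 = 480480*30005 = 14416802400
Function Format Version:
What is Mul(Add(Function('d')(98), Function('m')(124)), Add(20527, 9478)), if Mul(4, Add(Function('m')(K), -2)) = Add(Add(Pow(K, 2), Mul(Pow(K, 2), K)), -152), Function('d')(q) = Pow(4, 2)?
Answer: 14416802400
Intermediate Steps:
Function('d')(q) = 16
Function('m')(K) = Add(-36, Mul(Rational(1, 4), Pow(K, 2)), Mul(Rational(1, 4), Pow(K, 3))) (Function('m')(K) = Add(2, Mul(Rational(1, 4), Add(Add(Pow(K, 2), Mul(Pow(K, 2), K)), -152))) = Add(2, Mul(Rational(1, 4), Add(Add(Pow(K, 2), Pow(K, 3)), -152))) = Add(2, Mul(Rational(1, 4), Add(-152, Pow(K, 2), Pow(K, 3)))) = Add(2, Add(-38, Mul(Rational(1, 4), Pow(K, 2)), Mul(Rational(1, 4), Pow(K, 3)))) = Add(-36, Mul(Rational(1, 4), Pow(K, 2)), Mul(Rational(1, 4), Pow(K, 3))))
Mul(Add(Function('d')(98), Function('m')(124)), Add(20527, 9478)) = Mul(Add(16, Add(-36, Mul(Rational(1, 4), Pow(124, 2)), Mul(Rational(1, 4), Pow(124, 3)))), Add(20527, 9478)) = Mul(Add(16, Add(-36, Mul(Rational(1, 4), 15376), Mul(Rational(1, 4), 1906624))), 30005) = Mul(Add(16, Add(-36, 3844, 476656)), 30005) = Mul(Add(16, 480464), 30005) = Mul(480480, 30005) = 14416802400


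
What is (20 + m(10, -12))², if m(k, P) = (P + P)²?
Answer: 355216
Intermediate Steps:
m(k, P) = 4*P² (m(k, P) = (2*P)² = 4*P²)
(20 + m(10, -12))² = (20 + 4*(-12)²)² = (20 + 4*144)² = (20 + 576)² = 596² = 355216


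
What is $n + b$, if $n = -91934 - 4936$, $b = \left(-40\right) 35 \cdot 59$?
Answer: $-179470$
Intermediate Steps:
$b = -82600$ ($b = \left(-1400\right) 59 = -82600$)
$n = -96870$ ($n = -91934 - 4936 = -96870$)
$n + b = -96870 - 82600 = -179470$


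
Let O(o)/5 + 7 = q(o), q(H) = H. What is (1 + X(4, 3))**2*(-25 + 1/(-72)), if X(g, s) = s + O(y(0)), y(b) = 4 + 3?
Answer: -3602/9 ≈ -400.22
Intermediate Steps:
y(b) = 7
O(o) = -35 + 5*o
X(g, s) = s (X(g, s) = s + (-35 + 5*7) = s + (-35 + 35) = s + 0 = s)
(1 + X(4, 3))**2*(-25 + 1/(-72)) = (1 + 3)**2*(-25 + 1/(-72)) = 4**2*(-25 - 1/72) = 16*(-1801/72) = -3602/9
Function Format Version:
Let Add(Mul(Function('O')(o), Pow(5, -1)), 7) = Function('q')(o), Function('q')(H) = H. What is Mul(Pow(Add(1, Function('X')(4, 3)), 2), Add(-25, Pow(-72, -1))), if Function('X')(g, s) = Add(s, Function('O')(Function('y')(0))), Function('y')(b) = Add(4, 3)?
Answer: Rational(-3602, 9) ≈ -400.22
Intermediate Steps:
Function('y')(b) = 7
Function('O')(o) = Add(-35, Mul(5, o))
Function('X')(g, s) = s (Function('X')(g, s) = Add(s, Add(-35, Mul(5, 7))) = Add(s, Add(-35, 35)) = Add(s, 0) = s)
Mul(Pow(Add(1, Function('X')(4, 3)), 2), Add(-25, Pow(-72, -1))) = Mul(Pow(Add(1, 3), 2), Add(-25, Pow(-72, -1))) = Mul(Pow(4, 2), Add(-25, Rational(-1, 72))) = Mul(16, Rational(-1801, 72)) = Rational(-3602, 9)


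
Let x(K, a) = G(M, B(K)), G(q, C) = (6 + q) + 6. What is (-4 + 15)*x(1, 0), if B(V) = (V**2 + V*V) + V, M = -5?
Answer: 77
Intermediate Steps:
B(V) = V + 2*V**2 (B(V) = (V**2 + V**2) + V = 2*V**2 + V = V + 2*V**2)
G(q, C) = 12 + q
x(K, a) = 7 (x(K, a) = 12 - 5 = 7)
(-4 + 15)*x(1, 0) = (-4 + 15)*7 = 11*7 = 77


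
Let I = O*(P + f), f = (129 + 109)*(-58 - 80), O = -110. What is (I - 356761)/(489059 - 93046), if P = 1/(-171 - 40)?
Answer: 687032779/83558743 ≈ 8.2222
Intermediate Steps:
P = -1/211 (P = 1/(-211) = -1/211 ≈ -0.0047393)
f = -32844 (f = 238*(-138) = -32844)
I = 762309350/211 (I = -110*(-1/211 - 32844) = -110*(-6930085/211) = 762309350/211 ≈ 3.6128e+6)
(I - 356761)/(489059 - 93046) = (762309350/211 - 356761)/(489059 - 93046) = (687032779/211)/396013 = (687032779/211)*(1/396013) = 687032779/83558743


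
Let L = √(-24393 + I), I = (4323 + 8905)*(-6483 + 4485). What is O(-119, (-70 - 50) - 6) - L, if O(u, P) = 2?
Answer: 2 - I*√26453937 ≈ 2.0 - 5143.3*I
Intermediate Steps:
I = -26429544 (I = 13228*(-1998) = -26429544)
L = I*√26453937 (L = √(-24393 - 26429544) = √(-26453937) = I*√26453937 ≈ 5143.3*I)
O(-119, (-70 - 50) - 6) - L = 2 - I*√26453937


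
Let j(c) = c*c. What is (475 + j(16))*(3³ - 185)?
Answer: -115498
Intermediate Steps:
j(c) = c²
(475 + j(16))*(3³ - 185) = (475 + 16²)*(3³ - 185) = (475 + 256)*(27 - 185) = 731*(-158) = -115498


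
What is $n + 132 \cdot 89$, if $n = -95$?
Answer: $11653$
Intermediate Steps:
$n + 132 \cdot 89 = -95 + 132 \cdot 89 = -95 + 11748 = 11653$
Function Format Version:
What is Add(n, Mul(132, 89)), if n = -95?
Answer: 11653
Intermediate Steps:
Add(n, Mul(132, 89)) = Add(-95, Mul(132, 89)) = Add(-95, 11748) = 11653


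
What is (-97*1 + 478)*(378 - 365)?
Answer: 4953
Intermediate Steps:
(-97*1 + 478)*(378 - 365) = (-97 + 478)*13 = 381*13 = 4953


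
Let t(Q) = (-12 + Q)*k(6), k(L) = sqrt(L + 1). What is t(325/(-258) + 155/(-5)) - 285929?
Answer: -285929 - 11419*sqrt(7)/258 ≈ -2.8605e+5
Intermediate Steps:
k(L) = sqrt(1 + L)
t(Q) = sqrt(7)*(-12 + Q) (t(Q) = (-12 + Q)*sqrt(1 + 6) = (-12 + Q)*sqrt(7) = sqrt(7)*(-12 + Q))
t(325/(-258) + 155/(-5)) - 285929 = sqrt(7)*(-12 + (325/(-258) + 155/(-5))) - 285929 = sqrt(7)*(-12 + (325*(-1/258) + 155*(-1/5))) - 285929 = sqrt(7)*(-12 + (-325/258 - 31)) - 285929 = sqrt(7)*(-12 - 8323/258) - 285929 = sqrt(7)*(-11419/258) - 285929 = -11419*sqrt(7)/258 - 285929 = -285929 - 11419*sqrt(7)/258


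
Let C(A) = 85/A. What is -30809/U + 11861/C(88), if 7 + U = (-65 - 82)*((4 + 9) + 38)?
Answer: 7835053837/637840 ≈ 12284.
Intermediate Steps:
U = -7504 (U = -7 + (-65 - 82)*((4 + 9) + 38) = -7 - 147*(13 + 38) = -7 - 147*51 = -7 - 7497 = -7504)
-30809/U + 11861/C(88) = -30809/(-7504) + 11861/((85/88)) = -30809*(-1/7504) + 11861/((85*(1/88))) = 30809/7504 + 11861/(85/88) = 30809/7504 + 11861*(88/85) = 30809/7504 + 1043768/85 = 7835053837/637840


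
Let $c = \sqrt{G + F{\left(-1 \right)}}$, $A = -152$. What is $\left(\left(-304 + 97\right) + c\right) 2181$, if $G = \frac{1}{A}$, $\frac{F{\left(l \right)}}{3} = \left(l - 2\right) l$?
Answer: $-451467 + \frac{2181 \sqrt{51946}}{76} \approx -4.4493 \cdot 10^{5}$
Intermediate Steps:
$F{\left(l \right)} = 3 l \left(-2 + l\right)$ ($F{\left(l \right)} = 3 \left(l - 2\right) l = 3 \left(-2 + l\right) l = 3 l \left(-2 + l\right)$)
$G = - \frac{1}{152}$ ($G = \frac{1}{-152} = - \frac{1}{152} \approx -0.0065789$)
$c = \frac{\sqrt{51946}}{76}$ ($c = \sqrt{- \frac{1}{152} + 3 \left(-1\right) \left(-2 - 1\right)} = \sqrt{- \frac{1}{152} + 3 \left(-1\right) \left(-3\right)} = \sqrt{- \frac{1}{152} + 9} = \sqrt{\frac{1367}{152}} = \frac{\sqrt{51946}}{76} \approx 2.9989$)
$\left(\left(-304 + 97\right) + c\right) 2181 = \left(\left(-304 + 97\right) + \frac{\sqrt{51946}}{76}\right) 2181 = \left(-207 + \frac{\sqrt{51946}}{76}\right) 2181 = -451467 + \frac{2181 \sqrt{51946}}{76}$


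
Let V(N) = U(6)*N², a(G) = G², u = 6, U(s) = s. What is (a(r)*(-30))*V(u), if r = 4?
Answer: -103680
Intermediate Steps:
V(N) = 6*N²
(a(r)*(-30))*V(u) = (4²*(-30))*(6*6²) = (16*(-30))*(6*36) = -480*216 = -103680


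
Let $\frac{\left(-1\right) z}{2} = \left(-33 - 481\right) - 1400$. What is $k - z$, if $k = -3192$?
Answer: $-7020$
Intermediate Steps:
$z = 3828$ ($z = - 2 \left(\left(-33 - 481\right) - 1400\right) = - 2 \left(-514 - 1400\right) = \left(-2\right) \left(-1914\right) = 3828$)
$k - z = -3192 - 3828 = -7020$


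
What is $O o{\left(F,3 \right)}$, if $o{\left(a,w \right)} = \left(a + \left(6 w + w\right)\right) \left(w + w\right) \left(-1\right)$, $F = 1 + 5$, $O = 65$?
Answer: $-10530$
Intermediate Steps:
$F = 6$
$o{\left(a,w \right)} = - 2 w \left(a + 7 w\right)$ ($o{\left(a,w \right)} = \left(a + 7 w\right) 2 w \left(-1\right) = 2 w \left(a + 7 w\right) \left(-1\right) = - 2 w \left(a + 7 w\right)$)
$O o{\left(F,3 \right)} = 65 \left(\left(-2\right) 3 \left(6 + 7 \cdot 3\right)\right) = 65 \left(\left(-2\right) 3 \left(6 + 21\right)\right) = 65 \left(\left(-2\right) 3 \cdot 27\right) = 65 \left(-162\right) = -10530$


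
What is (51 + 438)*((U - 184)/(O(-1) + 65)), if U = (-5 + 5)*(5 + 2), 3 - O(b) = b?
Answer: -1304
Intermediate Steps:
O(b) = 3 - b
U = 0 (U = 0*7 = 0)
(51 + 438)*((U - 184)/(O(-1) + 65)) = (51 + 438)*((0 - 184)/((3 - 1*(-1)) + 65)) = 489*(-184/((3 + 1) + 65)) = 489*(-184/(4 + 65)) = 489*(-184/69) = 489*(-184*1/69) = 489*(-8/3) = -1304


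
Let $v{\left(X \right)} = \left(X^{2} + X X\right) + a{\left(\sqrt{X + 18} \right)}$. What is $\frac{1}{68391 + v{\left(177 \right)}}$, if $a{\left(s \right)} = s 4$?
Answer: $\frac{43683}{5724612427} - \frac{4 \sqrt{195}}{17173837281} \approx 7.6275 \cdot 10^{-6}$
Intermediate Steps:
$a{\left(s \right)} = 4 s$
$v{\left(X \right)} = 2 X^{2} + 4 \sqrt{18 + X}$ ($v{\left(X \right)} = \left(X^{2} + X X\right) + 4 \sqrt{X + 18} = \left(X^{2} + X^{2}\right) + 4 \sqrt{18 + X} = 2 X^{2} + 4 \sqrt{18 + X}$)
$\frac{1}{68391 + v{\left(177 \right)}} = \frac{1}{68391 + \left(2 \cdot 177^{2} + 4 \sqrt{18 + 177}\right)} = \frac{1}{68391 + \left(2 \cdot 31329 + 4 \sqrt{195}\right)} = \frac{1}{68391 + \left(62658 + 4 \sqrt{195}\right)} = \frac{1}{131049 + 4 \sqrt{195}}$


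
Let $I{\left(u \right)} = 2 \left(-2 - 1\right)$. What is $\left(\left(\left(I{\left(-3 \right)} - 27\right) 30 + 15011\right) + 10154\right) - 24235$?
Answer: $-60$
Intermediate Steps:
$I{\left(u \right)} = -6$ ($I{\left(u \right)} = 2 \left(-3\right) = -6$)
$\left(\left(\left(I{\left(-3 \right)} - 27\right) 30 + 15011\right) + 10154\right) - 24235 = \left(\left(\left(-6 - 27\right) 30 + 15011\right) + 10154\right) - 24235 = \left(\left(\left(-33\right) 30 + 15011\right) + 10154\right) - 24235 = \left(\left(-990 + 15011\right) + 10154\right) - 24235 = \left(14021 + 10154\right) - 24235 = 24175 - 24235 = -60$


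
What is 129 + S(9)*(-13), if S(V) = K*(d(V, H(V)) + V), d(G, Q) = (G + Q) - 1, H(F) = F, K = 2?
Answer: -547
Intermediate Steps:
d(G, Q) = -1 + G + Q
S(V) = -2 + 6*V (S(V) = 2*((-1 + V + V) + V) = 2*((-1 + 2*V) + V) = 2*(-1 + 3*V) = -2 + 6*V)
129 + S(9)*(-13) = 129 + (-2 + 6*9)*(-13) = 129 + (-2 + 54)*(-13) = 129 + 52*(-13) = 129 - 676 = -547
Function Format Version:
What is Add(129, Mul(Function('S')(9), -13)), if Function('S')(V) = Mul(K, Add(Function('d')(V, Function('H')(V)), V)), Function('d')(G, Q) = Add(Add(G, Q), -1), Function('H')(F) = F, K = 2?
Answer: -547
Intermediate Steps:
Function('d')(G, Q) = Add(-1, G, Q)
Function('S')(V) = Add(-2, Mul(6, V)) (Function('S')(V) = Mul(2, Add(Add(-1, V, V), V)) = Mul(2, Add(Add(-1, Mul(2, V)), V)) = Mul(2, Add(-1, Mul(3, V))) = Add(-2, Mul(6, V)))
Add(129, Mul(Function('S')(9), -13)) = Add(129, Mul(Add(-2, Mul(6, 9)), -13)) = Add(129, Mul(Add(-2, 54), -13)) = Add(129, Mul(52, -13)) = Add(129, -676) = -547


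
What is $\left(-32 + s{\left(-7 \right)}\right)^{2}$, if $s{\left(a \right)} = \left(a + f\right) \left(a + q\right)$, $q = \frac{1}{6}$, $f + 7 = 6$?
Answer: $\frac{4624}{9} \approx 513.78$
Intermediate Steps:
$f = -1$ ($f = -7 + 6 = -1$)
$q = \frac{1}{6} \approx 0.16667$
$s{\left(a \right)} = \left(-1 + a\right) \left(\frac{1}{6} + a\right)$ ($s{\left(a \right)} = \left(a - 1\right) \left(a + \frac{1}{6}\right) = \left(-1 + a\right) \left(\frac{1}{6} + a\right)$)
$\left(-32 + s{\left(-7 \right)}\right)^{2} = \left(-32 - \left(- \frac{17}{3} - 49\right)\right)^{2} = \left(-32 + \left(- \frac{1}{6} + 49 + \frac{35}{6}\right)\right)^{2} = \left(-32 + \frac{164}{3}\right)^{2} = \left(\frac{68}{3}\right)^{2} = \frac{4624}{9}$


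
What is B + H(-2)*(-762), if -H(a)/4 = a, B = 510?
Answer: -5586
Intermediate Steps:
H(a) = -4*a
B + H(-2)*(-762) = 510 - 4*(-2)*(-762) = 510 + 8*(-762) = 510 - 6096 = -5586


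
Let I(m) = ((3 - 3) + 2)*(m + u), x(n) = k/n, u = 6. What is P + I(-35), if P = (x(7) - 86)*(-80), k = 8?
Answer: 47114/7 ≈ 6730.6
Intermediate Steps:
x(n) = 8/n
P = 47520/7 (P = (8/7 - 86)*(-80) = -594/7*(-80) = 47520/7 ≈ 6788.6)
I(m) = 12 + 2*m (I(m) = ((3 - 3) + 2)*(m + 6) = (0 + 2)*(6 + m) = 2*(6 + m) = 12 + 2*m)
P + I(-35) = 47520/7 + (12 + 2*(-35)) = 47520/7 + (12 - 70) = 47520/7 - 58 = 47114/7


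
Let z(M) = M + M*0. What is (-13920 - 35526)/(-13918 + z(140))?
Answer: 24723/6889 ≈ 3.5888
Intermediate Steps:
z(M) = M (z(M) = M + 0 = M)
(-13920 - 35526)/(-13918 + z(140)) = (-13920 - 35526)/(-13918 + 140) = -49446/(-13778) = -49446*(-1/13778) = 24723/6889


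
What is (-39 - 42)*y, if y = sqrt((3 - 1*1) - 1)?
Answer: -81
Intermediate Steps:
y = 1 (y = sqrt((3 - 1) - 1) = sqrt(2 - 1) = sqrt(1) = 1)
(-39 - 42)*y = (-39 - 42)*1 = -81*1 = -81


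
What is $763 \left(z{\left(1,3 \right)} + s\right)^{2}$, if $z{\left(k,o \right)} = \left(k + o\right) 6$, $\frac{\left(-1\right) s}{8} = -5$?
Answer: $3125248$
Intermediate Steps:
$s = 40$ ($s = \left(-8\right) \left(-5\right) = 40$)
$z{\left(k,o \right)} = 6 k + 6 o$
$763 \left(z{\left(1,3 \right)} + s\right)^{2} = 763 \left(\left(6 \cdot 1 + 6 \cdot 3\right) + 40\right)^{2} = 763 \left(\left(6 + 18\right) + 40\right)^{2} = 763 \left(24 + 40\right)^{2} = 763 \cdot 64^{2} = 763 \cdot 4096 = 3125248$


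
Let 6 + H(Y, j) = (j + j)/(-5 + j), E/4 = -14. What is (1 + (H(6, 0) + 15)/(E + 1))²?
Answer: 2116/3025 ≈ 0.69950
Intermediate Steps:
E = -56 (E = 4*(-14) = -56)
H(Y, j) = -6 + 2*j/(-5 + j) (H(Y, j) = -6 + (j + j)/(-5 + j) = -6 + (2*j)/(-5 + j) = -6 + 2*j/(-5 + j))
(1 + (H(6, 0) + 15)/(E + 1))² = (1 + (2*(15 - 2*0)/(-5 + 0) + 15)/(-56 + 1))² = (1 + (2*(15 + 0)/(-5) + 15)/(-55))² = (1 + (2*(-⅕)*15 + 15)*(-1/55))² = (1 + (-6 + 15)*(-1/55))² = (1 + 9*(-1/55))² = (1 - 9/55)² = (46/55)² = 2116/3025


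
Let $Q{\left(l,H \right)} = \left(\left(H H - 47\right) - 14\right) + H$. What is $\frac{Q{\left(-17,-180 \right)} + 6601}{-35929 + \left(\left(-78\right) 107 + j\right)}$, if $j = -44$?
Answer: $- \frac{760}{869} \approx -0.87457$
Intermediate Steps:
$Q{\left(l,H \right)} = -61 + H + H^{2}$ ($Q{\left(l,H \right)} = \left(\left(H^{2} - 47\right) - 14\right) + H = \left(\left(-47 + H^{2}\right) - 14\right) + H = \left(-61 + H^{2}\right) + H = -61 + H + H^{2}$)
$\frac{Q{\left(-17,-180 \right)} + 6601}{-35929 + \left(\left(-78\right) 107 + j\right)} = \frac{\left(-61 - 180 + \left(-180\right)^{2}\right) + 6601}{-35929 - 8390} = \frac{\left(-61 - 180 + 32400\right) + 6601}{-35929 - 8390} = \frac{32159 + 6601}{-35929 - 8390} = \frac{38760}{-44319} = 38760 \left(- \frac{1}{44319}\right) = - \frac{760}{869}$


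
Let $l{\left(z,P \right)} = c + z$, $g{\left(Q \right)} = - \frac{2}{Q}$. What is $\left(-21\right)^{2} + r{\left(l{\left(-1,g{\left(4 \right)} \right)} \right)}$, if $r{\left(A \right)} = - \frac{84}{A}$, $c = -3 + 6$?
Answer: $399$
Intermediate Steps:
$c = 3$
$l{\left(z,P \right)} = 3 + z$
$\left(-21\right)^{2} + r{\left(l{\left(-1,g{\left(4 \right)} \right)} \right)} = \left(-21\right)^{2} - \frac{84}{3 - 1} = 441 - \frac{84}{2} = 441 - 42 = 399$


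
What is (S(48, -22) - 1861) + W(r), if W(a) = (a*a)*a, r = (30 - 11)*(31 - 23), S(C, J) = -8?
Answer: 3509939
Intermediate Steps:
r = 152 (r = 19*8 = 152)
W(a) = a³ (W(a) = a²*a = a³)
(S(48, -22) - 1861) + W(r) = (-8 - 1861) + 152³ = -1869 + 3511808 = 3509939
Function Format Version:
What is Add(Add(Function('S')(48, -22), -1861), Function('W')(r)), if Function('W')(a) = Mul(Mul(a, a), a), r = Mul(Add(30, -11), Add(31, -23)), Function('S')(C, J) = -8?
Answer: 3509939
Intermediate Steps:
r = 152 (r = Mul(19, 8) = 152)
Function('W')(a) = Pow(a, 3) (Function('W')(a) = Mul(Pow(a, 2), a) = Pow(a, 3))
Add(Add(Function('S')(48, -22), -1861), Function('W')(r)) = Add(Add(-8, -1861), Pow(152, 3)) = Add(-1869, 3511808) = 3509939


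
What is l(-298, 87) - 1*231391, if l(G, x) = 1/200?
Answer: -46278199/200 ≈ -2.3139e+5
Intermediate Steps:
l(G, x) = 1/200
l(-298, 87) - 1*231391 = 1/200 - 1*231391 = 1/200 - 231391 = -46278199/200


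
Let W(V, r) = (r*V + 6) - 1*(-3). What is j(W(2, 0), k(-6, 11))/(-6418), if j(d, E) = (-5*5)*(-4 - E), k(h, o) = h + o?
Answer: -225/6418 ≈ -0.035058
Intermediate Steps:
W(V, r) = 9 + V*r (W(V, r) = (V*r + 6) + 3 = (6 + V*r) + 3 = 9 + V*r)
j(d, E) = 100 + 25*E (j(d, E) = -25*(-4 - E) = 100 + 25*E)
j(W(2, 0), k(-6, 11))/(-6418) = (100 + 25*(-6 + 11))/(-6418) = (100 + 25*5)*(-1/6418) = (100 + 125)*(-1/6418) = 225*(-1/6418) = -225/6418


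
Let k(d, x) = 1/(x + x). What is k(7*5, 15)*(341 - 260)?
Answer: 27/10 ≈ 2.7000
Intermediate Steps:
k(d, x) = 1/(2*x)
k(7*5, 15)*(341 - 260) = ((½)/15)*(341 - 260) = ((½)*(1/15))*81 = (1/30)*81 = 27/10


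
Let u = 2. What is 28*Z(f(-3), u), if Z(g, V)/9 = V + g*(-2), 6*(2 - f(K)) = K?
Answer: -756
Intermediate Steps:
f(K) = 2 - K/6
Z(g, V) = -18*g + 9*V (Z(g, V) = 9*(V + g*(-2)) = 9*(V - 2*g) = -18*g + 9*V)
28*Z(f(-3), u) = 28*(-18*(2 - 1/6*(-3)) + 9*2) = 28*(-18*(2 + 1/2) + 18) = 28*(-18*5/2 + 18) = 28*(-45 + 18) = 28*(-27) = -756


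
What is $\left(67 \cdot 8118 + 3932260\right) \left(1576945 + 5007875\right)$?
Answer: $29474747400120$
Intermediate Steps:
$\left(67 \cdot 8118 + 3932260\right) \left(1576945 + 5007875\right) = \left(543906 + 3932260\right) 6584820 = 4476166 \cdot 6584820 = 29474747400120$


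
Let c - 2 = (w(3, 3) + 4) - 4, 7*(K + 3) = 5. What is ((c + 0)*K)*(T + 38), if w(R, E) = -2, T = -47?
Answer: 0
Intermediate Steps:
K = -16/7 (K = -3 + (⅐)*5 = -3 + 5/7 = -16/7 ≈ -2.2857)
c = 0 (c = 2 + ((-2 + 4) - 4) = 2 + (2 - 4) = 2 - 2 = 0)
((c + 0)*K)*(T + 38) = ((0 + 0)*(-16/7))*(-47 + 38) = (0*(-16/7))*(-9) = 0*(-9) = 0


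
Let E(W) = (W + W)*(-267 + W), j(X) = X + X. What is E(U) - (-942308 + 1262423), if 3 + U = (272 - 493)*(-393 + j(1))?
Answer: 14886222941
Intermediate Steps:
j(X) = 2*X
U = 86408 (U = -3 + (272 - 493)*(-393 + 2*1) = -3 - 221*(-393 + 2) = -3 - 221*(-391) = -3 + 86411 = 86408)
E(W) = 2*W*(-267 + W) (E(W) = (2*W)*(-267 + W) = 2*W*(-267 + W))
E(U) - (-942308 + 1262423) = 2*86408*(-267 + 86408) - (-942308 + 1262423) = 2*86408*86141 - 1*320115 = 14886543056 - 320115 = 14886222941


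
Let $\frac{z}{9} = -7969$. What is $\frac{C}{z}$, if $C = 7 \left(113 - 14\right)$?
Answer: $- \frac{77}{7969} \approx -0.0096624$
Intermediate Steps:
$C = 693$ ($C = 7 \cdot 99 = 693$)
$z = -71721$ ($z = 9 \left(-7969\right) = -71721$)
$\frac{C}{z} = \frac{693}{-71721} = 693 \left(- \frac{1}{71721}\right) = - \frac{77}{7969}$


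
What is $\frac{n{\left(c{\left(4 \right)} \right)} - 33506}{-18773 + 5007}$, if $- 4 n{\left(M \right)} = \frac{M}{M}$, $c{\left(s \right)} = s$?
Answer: $\frac{134025}{55064} \approx 2.434$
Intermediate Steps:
$n{\left(M \right)} = - \frac{1}{4}$ ($n{\left(M \right)} = - \frac{M \frac{1}{M}}{4} = \left(- \frac{1}{4}\right) 1 = - \frac{1}{4}$)
$\frac{n{\left(c{\left(4 \right)} \right)} - 33506}{-18773 + 5007} = \frac{- \frac{1}{4} - 33506}{-18773 + 5007} = - \frac{134025}{4 \left(-13766\right)} = \left(- \frac{134025}{4}\right) \left(- \frac{1}{13766}\right) = \frac{134025}{55064}$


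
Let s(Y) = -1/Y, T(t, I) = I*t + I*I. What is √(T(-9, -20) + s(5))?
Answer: √14495/5 ≈ 24.079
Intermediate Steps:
T(t, I) = I² + I*t (T(t, I) = I*t + I² = I² + I*t)
√(T(-9, -20) + s(5)) = √(-20*(-20 - 9) - 1/5) = √(-20*(-29) - 1*⅕) = √(580 - ⅕) = √(2899/5) = √14495/5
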